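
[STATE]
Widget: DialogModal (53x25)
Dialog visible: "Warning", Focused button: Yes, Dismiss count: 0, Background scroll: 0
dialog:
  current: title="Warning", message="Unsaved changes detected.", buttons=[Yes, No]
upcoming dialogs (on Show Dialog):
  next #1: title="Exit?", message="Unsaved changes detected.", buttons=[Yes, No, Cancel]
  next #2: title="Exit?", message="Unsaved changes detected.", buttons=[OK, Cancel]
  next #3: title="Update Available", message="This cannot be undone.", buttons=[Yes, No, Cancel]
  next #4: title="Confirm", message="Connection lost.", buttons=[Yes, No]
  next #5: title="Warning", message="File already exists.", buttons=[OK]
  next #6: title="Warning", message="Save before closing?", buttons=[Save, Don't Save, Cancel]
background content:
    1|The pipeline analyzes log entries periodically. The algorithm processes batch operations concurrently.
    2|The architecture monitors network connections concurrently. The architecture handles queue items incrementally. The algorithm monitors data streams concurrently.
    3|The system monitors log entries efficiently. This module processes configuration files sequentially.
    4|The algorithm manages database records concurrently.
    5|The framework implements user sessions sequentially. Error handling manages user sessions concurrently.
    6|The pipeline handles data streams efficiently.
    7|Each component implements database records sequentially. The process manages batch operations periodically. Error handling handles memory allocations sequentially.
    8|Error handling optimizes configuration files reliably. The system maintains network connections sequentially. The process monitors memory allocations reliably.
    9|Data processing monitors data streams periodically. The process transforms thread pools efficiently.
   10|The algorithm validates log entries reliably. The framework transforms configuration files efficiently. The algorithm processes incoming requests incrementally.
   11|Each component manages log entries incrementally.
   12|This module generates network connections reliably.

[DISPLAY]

The pipeline analyzes log entries periodically. The a
The architecture monitors network connections concurr
The system monitors log entries efficiently. This mod
The algorithm manages database records concurrently. 
The framework implements user sessions sequentially. 
The pipeline handles data streams efficiently.       
Each component implements database records sequential
Error handling optimizes configuration files reliably
Data processing monitors data streams periodically. T
The algorithm validates log entries reliably. The fra
Each compone┌───────────────────────────┐entally.    
This module │          Warning          │ reliably.  
            │ Unsaved changes detected. │            
            │         [Yes]  No         │            
            └───────────────────────────┘            
                                                     
                                                     
                                                     
                                                     
                                                     
                                                     
                                                     
                                                     
                                                     
                                                     


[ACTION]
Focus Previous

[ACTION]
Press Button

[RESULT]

The pipeline analyzes log entries periodically. The a
The architecture monitors network connections concurr
The system monitors log entries efficiently. This mod
The algorithm manages database records concurrently. 
The framework implements user sessions sequentially. 
The pipeline handles data streams efficiently.       
Each component implements database records sequential
Error handling optimizes configuration files reliably
Data processing monitors data streams periodically. T
The algorithm validates log entries reliably. The fra
Each component manages log entries incrementally.    
This module generates network connections reliably.  
                                                     
                                                     
                                                     
                                                     
                                                     
                                                     
                                                     
                                                     
                                                     
                                                     
                                                     
                                                     
                                                     


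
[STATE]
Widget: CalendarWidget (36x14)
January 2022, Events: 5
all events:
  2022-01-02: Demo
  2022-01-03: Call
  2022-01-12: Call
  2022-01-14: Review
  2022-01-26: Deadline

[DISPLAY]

            January 2022            
Mo Tu We Th Fr Sa Su                
                1  2*               
 3*  4  5  6  7  8  9               
10 11 12* 13 14* 15 16              
17 18 19 20 21 22 23                
24 25 26* 27 28 29 30               
31                                  
                                    
                                    
                                    
                                    
                                    
                                    


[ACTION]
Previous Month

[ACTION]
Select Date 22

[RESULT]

           December 2021            
Mo Tu We Th Fr Sa Su                
       1  2  3  4  5                
 6  7  8  9 10 11 12                
13 14 15 16 17 18 19                
20 21 [22] 23 24 25 26              
27 28 29 30 31                      
                                    
                                    
                                    
                                    
                                    
                                    
                                    


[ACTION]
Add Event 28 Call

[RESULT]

           December 2021            
Mo Tu We Th Fr Sa Su                
       1  2  3  4  5                
 6  7  8  9 10 11 12                
13 14 15 16 17 18 19                
20 21 [22] 23 24 25 26              
27 28* 29 30 31                     
                                    
                                    
                                    
                                    
                                    
                                    
                                    


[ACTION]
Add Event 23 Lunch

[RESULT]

           December 2021            
Mo Tu We Th Fr Sa Su                
       1  2  3  4  5                
 6  7  8  9 10 11 12                
13 14 15 16 17 18 19                
20 21 [22] 23* 24 25 26             
27 28* 29 30 31                     
                                    
                                    
                                    
                                    
                                    
                                    
                                    


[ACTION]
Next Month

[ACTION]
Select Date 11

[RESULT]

            January 2022            
Mo Tu We Th Fr Sa Su                
                1  2*               
 3*  4  5  6  7  8  9               
10 [11] 12* 13 14* 15 16            
17 18 19 20 21 22 23                
24 25 26* 27 28 29 30               
31                                  
                                    
                                    
                                    
                                    
                                    
                                    


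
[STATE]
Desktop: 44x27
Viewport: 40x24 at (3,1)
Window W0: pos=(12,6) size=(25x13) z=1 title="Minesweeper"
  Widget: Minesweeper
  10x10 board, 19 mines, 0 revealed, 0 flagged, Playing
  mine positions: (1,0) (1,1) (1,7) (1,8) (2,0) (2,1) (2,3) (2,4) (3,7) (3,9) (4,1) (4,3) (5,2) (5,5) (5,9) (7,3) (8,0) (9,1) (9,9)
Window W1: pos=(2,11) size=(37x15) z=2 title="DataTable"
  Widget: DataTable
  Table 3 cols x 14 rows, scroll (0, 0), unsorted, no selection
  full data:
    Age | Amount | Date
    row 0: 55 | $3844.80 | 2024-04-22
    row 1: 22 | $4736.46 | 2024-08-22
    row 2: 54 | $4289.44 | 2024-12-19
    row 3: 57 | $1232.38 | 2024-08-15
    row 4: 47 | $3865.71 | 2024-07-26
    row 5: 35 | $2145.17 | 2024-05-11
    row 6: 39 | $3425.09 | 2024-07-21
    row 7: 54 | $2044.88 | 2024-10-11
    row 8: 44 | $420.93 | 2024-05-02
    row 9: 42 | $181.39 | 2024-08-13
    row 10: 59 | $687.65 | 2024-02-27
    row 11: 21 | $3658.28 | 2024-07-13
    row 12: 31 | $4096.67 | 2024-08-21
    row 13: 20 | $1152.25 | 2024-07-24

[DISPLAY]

                                        
                                        
                                        
                                        
                                        
         ┏━━━━━━━━━━━━━━━━━━━━━━━┓      
         ┃ Minesweeper           ┃      
         ┠───────────────────────┨      
         ┃■■■■■■■■■■             ┃      
         ┃■■■■■■■■■■             ┃      
━━━━━━━━━━━━━━━━━━━━━━━━━━━━━━━━━━━┓    
 DataTable                         ┃    
───────────────────────────────────┨    
Age│Amount  │Date                  ┃    
───┼────────┼──────────            ┃    
55 │$3844.80│2024-04-22            ┃    
22 │$4736.46│2024-08-22            ┃    
54 │$4289.44│2024-12-19            ┃    
57 │$1232.38│2024-08-15            ┃    
47 │$3865.71│2024-07-26            ┃    
35 │$2145.17│2024-05-11            ┃    
39 │$3425.09│2024-07-21            ┃    
54 │$2044.88│2024-10-11            ┃    
44 │$420.93 │2024-05-02            ┃    


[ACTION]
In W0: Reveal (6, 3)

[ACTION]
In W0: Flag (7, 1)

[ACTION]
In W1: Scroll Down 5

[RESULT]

                                        
                                        
                                        
                                        
                                        
         ┏━━━━━━━━━━━━━━━━━━━━━━━┓      
         ┃ Minesweeper           ┃      
         ┠───────────────────────┨      
         ┃■■■■■■■■■■             ┃      
         ┃■■■■■■■■■■             ┃      
━━━━━━━━━━━━━━━━━━━━━━━━━━━━━━━━━━━┓    
 DataTable                         ┃    
───────────────────────────────────┨    
Age│Amount  │Date                  ┃    
───┼────────┼──────────            ┃    
35 │$2145.17│2024-05-11            ┃    
39 │$3425.09│2024-07-21            ┃    
54 │$2044.88│2024-10-11            ┃    
44 │$420.93 │2024-05-02            ┃    
42 │$181.39 │2024-08-13            ┃    
59 │$687.65 │2024-02-27            ┃    
21 │$3658.28│2024-07-13            ┃    
31 │$4096.67│2024-08-21            ┃    
20 │$1152.25│2024-07-24            ┃    


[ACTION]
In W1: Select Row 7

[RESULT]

                                        
                                        
                                        
                                        
                                        
         ┏━━━━━━━━━━━━━━━━━━━━━━━┓      
         ┃ Minesweeper           ┃      
         ┠───────────────────────┨      
         ┃■■■■■■■■■■             ┃      
         ┃■■■■■■■■■■             ┃      
━━━━━━━━━━━━━━━━━━━━━━━━━━━━━━━━━━━┓    
 DataTable                         ┃    
───────────────────────────────────┨    
Age│Amount  │Date                  ┃    
───┼────────┼──────────            ┃    
35 │$2145.17│2024-05-11            ┃    
39 │$3425.09│2024-07-21            ┃    
>4 │$2044.88│2024-10-11            ┃    
44 │$420.93 │2024-05-02            ┃    
42 │$181.39 │2024-08-13            ┃    
59 │$687.65 │2024-02-27            ┃    
21 │$3658.28│2024-07-13            ┃    
31 │$4096.67│2024-08-21            ┃    
20 │$1152.25│2024-07-24            ┃    


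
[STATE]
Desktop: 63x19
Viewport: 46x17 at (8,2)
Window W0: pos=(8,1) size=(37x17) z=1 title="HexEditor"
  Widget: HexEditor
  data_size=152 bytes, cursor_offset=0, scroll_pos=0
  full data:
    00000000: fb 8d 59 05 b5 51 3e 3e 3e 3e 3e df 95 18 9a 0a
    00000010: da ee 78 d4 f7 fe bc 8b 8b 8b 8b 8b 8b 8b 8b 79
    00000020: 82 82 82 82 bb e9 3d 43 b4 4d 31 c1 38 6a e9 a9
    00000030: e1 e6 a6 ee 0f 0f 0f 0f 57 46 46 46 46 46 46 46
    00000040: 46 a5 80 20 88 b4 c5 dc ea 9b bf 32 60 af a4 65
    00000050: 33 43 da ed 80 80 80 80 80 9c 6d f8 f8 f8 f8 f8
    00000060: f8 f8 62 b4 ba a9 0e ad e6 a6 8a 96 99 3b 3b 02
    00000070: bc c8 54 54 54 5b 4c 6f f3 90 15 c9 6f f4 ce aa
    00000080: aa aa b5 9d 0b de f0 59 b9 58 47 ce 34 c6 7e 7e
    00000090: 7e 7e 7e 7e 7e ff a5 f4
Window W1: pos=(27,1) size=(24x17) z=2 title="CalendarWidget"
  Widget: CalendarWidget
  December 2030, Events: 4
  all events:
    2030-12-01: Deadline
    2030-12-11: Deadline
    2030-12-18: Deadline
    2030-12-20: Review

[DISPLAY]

┃ HexEditor        ┃ CalendarWidget       ┃   
┠──────────────────┠──────────────────────┨   
┃00000000  FB 8d 59┃    December 2030     ┃   
┃00000010  da ee 78┃Mo Tu We Th Fr Sa Su  ┃   
┃00000020  82 82 82┃                   1* ┃   
┃00000030  e1 e6 a6┃ 2  3  4  5  6  7  8  ┃   
┃00000040  46 a5 80┃ 9 10 11* 12 13 14 15 ┃   
┃00000050  33 43 da┃16 17 18* 19 20* 21 22┃   
┃00000060  f8 f8 62┃23 24 25 26 27 28 29  ┃   
┃00000070  bc c8 54┃30 31                 ┃   
┃00000080  aa aa b5┃                      ┃   
┃00000090  7e 7e 7e┃                      ┃   
┃                  ┃                      ┃   
┃                  ┃                      ┃   
┃                  ┃                      ┃   
┗━━━━━━━━━━━━━━━━━━┗━━━━━━━━━━━━━━━━━━━━━━┛   
                                              


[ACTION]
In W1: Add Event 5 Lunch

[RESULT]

┃ HexEditor        ┃ CalendarWidget       ┃   
┠──────────────────┠──────────────────────┨   
┃00000000  FB 8d 59┃    December 2030     ┃   
┃00000010  da ee 78┃Mo Tu We Th Fr Sa Su  ┃   
┃00000020  82 82 82┃                   1* ┃   
┃00000030  e1 e6 a6┃ 2  3  4  5*  6  7  8 ┃   
┃00000040  46 a5 80┃ 9 10 11* 12 13 14 15 ┃   
┃00000050  33 43 da┃16 17 18* 19 20* 21 22┃   
┃00000060  f8 f8 62┃23 24 25 26 27 28 29  ┃   
┃00000070  bc c8 54┃30 31                 ┃   
┃00000080  aa aa b5┃                      ┃   
┃00000090  7e 7e 7e┃                      ┃   
┃                  ┃                      ┃   
┃                  ┃                      ┃   
┃                  ┃                      ┃   
┗━━━━━━━━━━━━━━━━━━┗━━━━━━━━━━━━━━━━━━━━━━┛   
                                              


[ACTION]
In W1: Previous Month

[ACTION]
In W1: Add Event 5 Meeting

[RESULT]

┃ HexEditor        ┃ CalendarWidget       ┃   
┠──────────────────┠──────────────────────┨   
┃00000000  FB 8d 59┃    November 2030     ┃   
┃00000010  da ee 78┃Mo Tu We Th Fr Sa Su  ┃   
┃00000020  82 82 82┃             1  2  3  ┃   
┃00000030  e1 e6 a6┃ 4  5*  6  7  8  9 10 ┃   
┃00000040  46 a5 80┃11 12 13 14 15 16 17  ┃   
┃00000050  33 43 da┃18 19 20 21 22 23 24  ┃   
┃00000060  f8 f8 62┃25 26 27 28 29 30     ┃   
┃00000070  bc c8 54┃                      ┃   
┃00000080  aa aa b5┃                      ┃   
┃00000090  7e 7e 7e┃                      ┃   
┃                  ┃                      ┃   
┃                  ┃                      ┃   
┃                  ┃                      ┃   
┗━━━━━━━━━━━━━━━━━━┗━━━━━━━━━━━━━━━━━━━━━━┛   
                                              


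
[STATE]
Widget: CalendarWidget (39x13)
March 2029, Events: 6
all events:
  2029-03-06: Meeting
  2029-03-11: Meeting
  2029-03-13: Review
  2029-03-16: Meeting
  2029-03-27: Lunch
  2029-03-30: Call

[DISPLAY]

               March 2029              
Mo Tu We Th Fr Sa Su                   
          1  2  3  4                   
 5  6*  7  8  9 10 11*                 
12 13* 14 15 16* 17 18                 
19 20 21 22 23 24 25                   
26 27* 28 29 30* 31                    
                                       
                                       
                                       
                                       
                                       
                                       


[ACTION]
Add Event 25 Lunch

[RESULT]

               March 2029              
Mo Tu We Th Fr Sa Su                   
          1  2  3  4                   
 5  6*  7  8  9 10 11*                 
12 13* 14 15 16* 17 18                 
19 20 21 22 23 24 25*                  
26 27* 28 29 30* 31                    
                                       
                                       
                                       
                                       
                                       
                                       


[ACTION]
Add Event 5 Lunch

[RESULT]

               March 2029              
Mo Tu We Th Fr Sa Su                   
          1  2  3  4                   
 5*  6*  7  8  9 10 11*                
12 13* 14 15 16* 17 18                 
19 20 21 22 23 24 25*                  
26 27* 28 29 30* 31                    
                                       
                                       
                                       
                                       
                                       
                                       


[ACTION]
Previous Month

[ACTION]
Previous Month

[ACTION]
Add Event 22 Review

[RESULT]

              January 2029             
Mo Tu We Th Fr Sa Su                   
 1  2  3  4  5  6  7                   
 8  9 10 11 12 13 14                   
15 16 17 18 19 20 21                   
22* 23 24 25 26 27 28                  
29 30 31                               
                                       
                                       
                                       
                                       
                                       
                                       


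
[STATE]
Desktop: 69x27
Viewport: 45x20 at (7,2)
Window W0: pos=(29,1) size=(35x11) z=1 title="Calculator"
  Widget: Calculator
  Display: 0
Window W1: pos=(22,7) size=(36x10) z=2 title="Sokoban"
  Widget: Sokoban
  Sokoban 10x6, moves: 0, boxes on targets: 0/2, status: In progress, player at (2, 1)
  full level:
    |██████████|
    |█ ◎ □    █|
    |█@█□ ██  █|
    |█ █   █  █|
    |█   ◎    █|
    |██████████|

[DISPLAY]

                      ┃ Calculator           
                      ┠──────────────────────
                      ┃                      
                      ┃┌───┬───┬───┬───┐     
                      ┃│ 7 │ 8 │ 9 │ ÷ │     
               ┏━━━━━━━━━━━━━━━━━━━━━━━━━━━━━
               ┃ Sokoban                     
               ┠─────────────────────────────
               ┃██████████                   
               ┃█ ◎ □    █                   
               ┃█@█□ ██  █                   
               ┃█ █   █  █                   
               ┃█   ◎    █                   
               ┃██████████                   
               ┗━━━━━━━━━━━━━━━━━━━━━━━━━━━━━
                                             
                                             
                                             
                                             
                                             


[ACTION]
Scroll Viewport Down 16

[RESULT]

               ┏━━━━━━━━━━━━━━━━━━━━━━━━━━━━━
               ┃ Sokoban                     
               ┠─────────────────────────────
               ┃██████████                   
               ┃█ ◎ □    █                   
               ┃█@█□ ██  █                   
               ┃█ █   █  █                   
               ┃█   ◎    █                   
               ┃██████████                   
               ┗━━━━━━━━━━━━━━━━━━━━━━━━━━━━━
                                             
                                             
                                             
                                             
                                             
                                             
                                             
                                             
                                             
                                             


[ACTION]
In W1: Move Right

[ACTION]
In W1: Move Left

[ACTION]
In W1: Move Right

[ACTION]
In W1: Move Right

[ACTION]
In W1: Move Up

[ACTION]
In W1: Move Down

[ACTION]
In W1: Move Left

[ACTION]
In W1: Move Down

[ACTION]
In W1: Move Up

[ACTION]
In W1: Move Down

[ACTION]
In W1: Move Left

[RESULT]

               ┏━━━━━━━━━━━━━━━━━━━━━━━━━━━━━
               ┃ Sokoban                     
               ┠─────────────────────────────
               ┃██████████                   
               ┃█ ◎ □    █                   
               ┃█ █□ ██  █                   
               ┃█@█   █  █                   
               ┃█   ◎    █                   
               ┃██████████                   
               ┗━━━━━━━━━━━━━━━━━━━━━━━━━━━━━
                                             
                                             
                                             
                                             
                                             
                                             
                                             
                                             
                                             
                                             


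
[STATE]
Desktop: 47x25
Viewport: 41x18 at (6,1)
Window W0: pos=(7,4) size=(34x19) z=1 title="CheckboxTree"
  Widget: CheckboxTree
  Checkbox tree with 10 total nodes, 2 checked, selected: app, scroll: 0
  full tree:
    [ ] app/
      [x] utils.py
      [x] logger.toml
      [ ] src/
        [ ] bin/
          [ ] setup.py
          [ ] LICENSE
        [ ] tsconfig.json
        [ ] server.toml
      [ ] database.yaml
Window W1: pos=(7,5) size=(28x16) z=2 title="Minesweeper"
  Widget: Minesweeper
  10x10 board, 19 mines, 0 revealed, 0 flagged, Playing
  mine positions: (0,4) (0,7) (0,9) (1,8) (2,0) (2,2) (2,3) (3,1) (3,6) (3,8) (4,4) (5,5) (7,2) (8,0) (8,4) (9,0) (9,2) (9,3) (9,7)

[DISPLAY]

                                         
                                         
                                         
 ┏━━━━━━━━━━━━━━━━━━━━━━━━━━━━━━━━┓      
 ┏━━━━━━━━━━━━━━━━━━━━━━━━━━┓     ┃      
 ┃ Minesweeper              ┃─────┨      
 ┠──────────────────────────┨     ┃      
 ┃■■■■■■■■■■                ┃     ┃      
 ┃■■■■■■■■■■                ┃     ┃      
 ┃■■■■■■■■■■                ┃     ┃      
 ┃■■■■■■■■■■                ┃     ┃      
 ┃■■■■■■■■■■                ┃     ┃      
 ┃■■■■■■■■■■                ┃     ┃      
 ┃■■■■■■■■■■                ┃     ┃      
 ┃■■■■■■■■■■                ┃     ┃      
 ┃■■■■■■■■■■                ┃     ┃      
 ┃■■■■■■■■■■                ┃     ┃      
 ┃                          ┃     ┃      


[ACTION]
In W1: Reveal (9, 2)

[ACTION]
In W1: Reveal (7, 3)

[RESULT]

                                         
                                         
                                         
 ┏━━━━━━━━━━━━━━━━━━━━━━━━━━━━━━━━┓      
 ┏━━━━━━━━━━━━━━━━━━━━━━━━━━┓     ┃      
 ┃ Minesweeper              ┃─────┨      
 ┠──────────────────────────┨     ┃      
 ┃■■■■✹■■✹■✹                ┃     ┃      
 ┃■■■■■■■■✹■                ┃     ┃      
 ┃✹■✹✹■■■■■■                ┃     ┃      
 ┃■✹■■■■✹■✹■                ┃     ┃      
 ┃■■■■✹■■■■■                ┃     ┃      
 ┃■■■■■✹■■■■                ┃     ┃      
 ┃■■■■■■■■■■                ┃     ┃      
 ┃■■✹■■■■■■■                ┃     ┃      
 ┃✹■■■✹■■■■■                ┃     ┃      
 ┃✹■✹✹■■■✹■■                ┃     ┃      
 ┃                          ┃     ┃      


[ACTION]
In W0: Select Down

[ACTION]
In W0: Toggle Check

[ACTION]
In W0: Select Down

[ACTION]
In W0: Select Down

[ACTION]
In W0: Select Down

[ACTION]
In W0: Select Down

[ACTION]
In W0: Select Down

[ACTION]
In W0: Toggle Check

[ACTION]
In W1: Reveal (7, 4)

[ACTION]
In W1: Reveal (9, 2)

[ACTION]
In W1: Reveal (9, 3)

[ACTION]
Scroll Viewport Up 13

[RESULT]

                                         
                                         
                                         
                                         
 ┏━━━━━━━━━━━━━━━━━━━━━━━━━━━━━━━━┓      
 ┏━━━━━━━━━━━━━━━━━━━━━━━━━━┓     ┃      
 ┃ Minesweeper              ┃─────┨      
 ┠──────────────────────────┨     ┃      
 ┃■■■■✹■■✹■✹                ┃     ┃      
 ┃■■■■■■■■✹■                ┃     ┃      
 ┃✹■✹✹■■■■■■                ┃     ┃      
 ┃■✹■■■■✹■✹■                ┃     ┃      
 ┃■■■■✹■■■■■                ┃     ┃      
 ┃■■■■■✹■■■■                ┃     ┃      
 ┃■■■■■■■■■■                ┃     ┃      
 ┃■■✹■■■■■■■                ┃     ┃      
 ┃✹■■■✹■■■■■                ┃     ┃      
 ┃✹■✹✹■■■✹■■                ┃     ┃      


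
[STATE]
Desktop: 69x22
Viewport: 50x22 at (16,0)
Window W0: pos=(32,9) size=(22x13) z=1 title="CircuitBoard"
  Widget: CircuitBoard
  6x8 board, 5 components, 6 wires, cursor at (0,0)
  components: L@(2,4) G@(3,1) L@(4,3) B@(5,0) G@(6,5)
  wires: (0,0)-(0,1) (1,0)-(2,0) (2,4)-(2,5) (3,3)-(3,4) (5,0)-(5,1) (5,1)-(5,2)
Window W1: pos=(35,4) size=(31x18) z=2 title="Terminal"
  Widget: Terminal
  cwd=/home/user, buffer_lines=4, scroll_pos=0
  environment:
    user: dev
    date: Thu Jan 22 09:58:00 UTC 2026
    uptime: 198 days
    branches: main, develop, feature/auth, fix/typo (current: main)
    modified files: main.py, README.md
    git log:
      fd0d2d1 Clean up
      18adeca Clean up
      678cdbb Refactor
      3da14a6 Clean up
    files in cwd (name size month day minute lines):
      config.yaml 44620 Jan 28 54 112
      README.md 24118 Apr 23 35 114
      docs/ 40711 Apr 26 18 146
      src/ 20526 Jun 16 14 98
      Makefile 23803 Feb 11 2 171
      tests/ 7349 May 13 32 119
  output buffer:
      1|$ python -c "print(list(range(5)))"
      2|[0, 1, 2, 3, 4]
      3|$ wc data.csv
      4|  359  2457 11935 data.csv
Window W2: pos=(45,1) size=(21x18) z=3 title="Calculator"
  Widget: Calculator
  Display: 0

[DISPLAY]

                                                  
                             ┏━━━━━━━━━━━━━━━━━━━┓
                             ┃ Calculator        ┃
                             ┠───────────────────┨
                   ┏━━━━━━━━━┃                  0┃
                   ┃ Terminal┃┌───┬───┬───┬───┐  ┃
                   ┠─────────┃│ 7 │ 8 │ 9 │ ÷ │  ┃
                   ┃$ python ┃├───┼───┼───┼───┤  ┃
                   ┃[0, 1, 2,┃│ 4 │ 5 │ 6 │ × │  ┃
                ┏━━┃$ wc data┃├───┼───┼───┼───┤  ┃
                ┃ C┃  359  24┃│ 1 │ 2 │ 3 │ - │  ┃
                ┠──┃$ █      ┃├───┼───┼───┼───┤  ┃
                ┃  ┃         ┃│ 0 │ . │ = │ + │  ┃
                ┃0 ┃         ┃├───┼───┼───┼───┤  ┃
                ┃  ┃         ┃│ C │ MC│ MR│ M+│  ┃
                ┃1 ┃         ┃└───┴───┴───┴───┘  ┃
                ┃  ┃         ┃                   ┃
                ┃2 ┃         ┃                   ┃
                ┃  ┃         ┗━━━━━━━━━━━━━━━━━━━┛
                ┃3 ┃                             ┃
                ┃  ┃                             ┃
                ┗━━┗━━━━━━━━━━━━━━━━━━━━━━━━━━━━━┛


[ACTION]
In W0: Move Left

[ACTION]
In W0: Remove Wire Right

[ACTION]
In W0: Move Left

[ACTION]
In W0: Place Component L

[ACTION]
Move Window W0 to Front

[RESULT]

                                                  
                             ┏━━━━━━━━━━━━━━━━━━━┓
                             ┃ Calculator        ┃
                             ┠───────────────────┨
                   ┏━━━━━━━━━┃                  0┃
                   ┃ Terminal┃┌───┬───┬───┬───┐  ┃
                   ┠─────────┃│ 7 │ 8 │ 9 │ ÷ │  ┃
                   ┃$ python ┃├───┼───┼───┼───┤  ┃
                   ┃[0, 1, 2,┃│ 4 │ 5 │ 6 │ × │  ┃
                ┏━━━━━━━━━━━━━━━━━━━━┓┼───┼───┤  ┃
                ┃ CircuitBoard       ┃│ 3 │ - │  ┃
                ┠────────────────────┨┼───┼───┤  ┃
                ┃   0 1 2 3 4 5      ┃│ = │ + │  ┃
                ┃0  [L]              ┃┼───┼───┤  ┃
                ┃                    ┃│ MR│ M+│  ┃
                ┃1   ·               ┃┴───┴───┘  ┃
                ┃    │               ┃           ┃
                ┃2   ·               ┃           ┃
                ┃                    ┃━━━━━━━━━━━┛
                ┃3       G       · ─ ┃           ┃
                ┃                    ┃           ┃
                ┗━━━━━━━━━━━━━━━━━━━━┛━━━━━━━━━━━┛


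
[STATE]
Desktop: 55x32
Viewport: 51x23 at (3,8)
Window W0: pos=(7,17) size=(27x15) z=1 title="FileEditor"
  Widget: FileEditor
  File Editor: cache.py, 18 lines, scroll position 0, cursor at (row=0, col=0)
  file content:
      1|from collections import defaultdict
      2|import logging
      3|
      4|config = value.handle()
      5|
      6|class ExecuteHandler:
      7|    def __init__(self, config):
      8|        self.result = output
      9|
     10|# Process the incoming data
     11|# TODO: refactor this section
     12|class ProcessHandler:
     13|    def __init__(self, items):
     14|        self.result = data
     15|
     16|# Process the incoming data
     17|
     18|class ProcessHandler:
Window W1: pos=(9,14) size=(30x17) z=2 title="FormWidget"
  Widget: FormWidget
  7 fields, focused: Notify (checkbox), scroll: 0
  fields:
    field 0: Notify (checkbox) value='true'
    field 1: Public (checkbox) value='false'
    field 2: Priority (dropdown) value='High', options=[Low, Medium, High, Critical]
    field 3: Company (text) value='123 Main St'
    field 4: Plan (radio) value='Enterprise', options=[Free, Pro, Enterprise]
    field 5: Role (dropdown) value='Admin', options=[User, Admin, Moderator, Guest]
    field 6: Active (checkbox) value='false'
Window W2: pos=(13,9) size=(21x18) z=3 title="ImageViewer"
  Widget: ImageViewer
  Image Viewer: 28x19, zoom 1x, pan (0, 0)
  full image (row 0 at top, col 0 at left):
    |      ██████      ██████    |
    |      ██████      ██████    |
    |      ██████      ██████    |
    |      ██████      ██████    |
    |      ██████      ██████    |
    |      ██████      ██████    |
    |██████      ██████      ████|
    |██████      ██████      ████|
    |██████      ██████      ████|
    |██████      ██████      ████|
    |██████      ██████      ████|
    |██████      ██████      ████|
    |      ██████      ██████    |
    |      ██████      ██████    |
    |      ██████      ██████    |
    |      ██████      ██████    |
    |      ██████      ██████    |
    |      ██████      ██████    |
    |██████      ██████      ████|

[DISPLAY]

                                                   
          ┏━━━━━━━━━━━━━━━━━━━┓                    
          ┃ ImageViewer       ┃                    
          ┠───────────────────┨                    
          ┃      ██████      █┃                    
          ┃      ██████      █┃                    
      ┏━━━┃      ██████      █┃━━━━┓               
      ┃ Fo┃      ██████      █┃    ┃               
      ┠───┃      ██████      █┃────┨               
    ┏━┃> N┃      ██████      █┃    ┃               
    ┃ ┃  P┃██████      ██████ ┃    ┃               
    ┠─┃  P┃██████      ██████ ┃  ▼]┃               
    ┃█┃  C┃██████      ██████ ┃St ]┃               
    ┃i┃  P┃██████      ██████ ┃( ) ┃               
    ┃ ┃  R┃██████      ██████ ┃  ▼]┃               
    ┃c┃  A┃██████      ██████ ┃    ┃               
    ┃ ┃   ┃      ██████      █┃    ┃               
    ┃c┃   ┃      ██████      █┃    ┃               
    ┃ ┃   ┗━━━━━━━━━━━━━━━━━━━┛    ┃               
    ┃ ┃                            ┃               
    ┃ ┃                            ┃               
    ┃#┃                            ┃               
    ┃#┗━━━━━━━━━━━━━━━━━━━━━━━━━━━━┛               


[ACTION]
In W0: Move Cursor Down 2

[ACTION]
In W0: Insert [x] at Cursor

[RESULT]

                                                   
          ┏━━━━━━━━━━━━━━━━━━━┓                    
          ┃ ImageViewer       ┃                    
          ┠───────────────────┨                    
          ┃      ██████      █┃                    
          ┃      ██████      █┃                    
      ┏━━━┃      ██████      █┃━━━━┓               
      ┃ Fo┃      ██████      █┃    ┃               
      ┠───┃      ██████      █┃────┨               
    ┏━┃> N┃      ██████      █┃    ┃               
    ┃ ┃  P┃██████      ██████ ┃    ┃               
    ┠─┃  P┃██████      ██████ ┃  ▼]┃               
    ┃f┃  C┃██████      ██████ ┃St ]┃               
    ┃i┃  P┃██████      ██████ ┃( ) ┃               
    ┃x┃  R┃██████      ██████ ┃  ▼]┃               
    ┃c┃  A┃██████      ██████ ┃    ┃               
    ┃ ┃   ┃      ██████      █┃    ┃               
    ┃c┃   ┃      ██████      █┃    ┃               
    ┃ ┃   ┗━━━━━━━━━━━━━━━━━━━┛    ┃               
    ┃ ┃                            ┃               
    ┃ ┃                            ┃               
    ┃#┃                            ┃               
    ┃#┗━━━━━━━━━━━━━━━━━━━━━━━━━━━━┛               


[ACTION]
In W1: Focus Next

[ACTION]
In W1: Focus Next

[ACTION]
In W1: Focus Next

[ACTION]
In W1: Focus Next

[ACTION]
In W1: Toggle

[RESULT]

                                                   
          ┏━━━━━━━━━━━━━━━━━━━┓                    
          ┃ ImageViewer       ┃                    
          ┠───────────────────┨                    
          ┃      ██████      █┃                    
          ┃      ██████      █┃                    
      ┏━━━┃      ██████      █┃━━━━┓               
      ┃ Fo┃      ██████      █┃    ┃               
      ┠───┃      ██████      █┃────┨               
    ┏━┃  N┃      ██████      █┃    ┃               
    ┃ ┃  P┃██████      ██████ ┃    ┃               
    ┠─┃  P┃██████      ██████ ┃  ▼]┃               
    ┃f┃  C┃██████      ██████ ┃St ]┃               
    ┃i┃> P┃██████      ██████ ┃( ) ┃               
    ┃x┃  R┃██████      ██████ ┃  ▼]┃               
    ┃c┃  A┃██████      ██████ ┃    ┃               
    ┃ ┃   ┃      ██████      █┃    ┃               
    ┃c┃   ┃      ██████      █┃    ┃               
    ┃ ┃   ┗━━━━━━━━━━━━━━━━━━━┛    ┃               
    ┃ ┃                            ┃               
    ┃ ┃                            ┃               
    ┃#┃                            ┃               
    ┃#┗━━━━━━━━━━━━━━━━━━━━━━━━━━━━┛               
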